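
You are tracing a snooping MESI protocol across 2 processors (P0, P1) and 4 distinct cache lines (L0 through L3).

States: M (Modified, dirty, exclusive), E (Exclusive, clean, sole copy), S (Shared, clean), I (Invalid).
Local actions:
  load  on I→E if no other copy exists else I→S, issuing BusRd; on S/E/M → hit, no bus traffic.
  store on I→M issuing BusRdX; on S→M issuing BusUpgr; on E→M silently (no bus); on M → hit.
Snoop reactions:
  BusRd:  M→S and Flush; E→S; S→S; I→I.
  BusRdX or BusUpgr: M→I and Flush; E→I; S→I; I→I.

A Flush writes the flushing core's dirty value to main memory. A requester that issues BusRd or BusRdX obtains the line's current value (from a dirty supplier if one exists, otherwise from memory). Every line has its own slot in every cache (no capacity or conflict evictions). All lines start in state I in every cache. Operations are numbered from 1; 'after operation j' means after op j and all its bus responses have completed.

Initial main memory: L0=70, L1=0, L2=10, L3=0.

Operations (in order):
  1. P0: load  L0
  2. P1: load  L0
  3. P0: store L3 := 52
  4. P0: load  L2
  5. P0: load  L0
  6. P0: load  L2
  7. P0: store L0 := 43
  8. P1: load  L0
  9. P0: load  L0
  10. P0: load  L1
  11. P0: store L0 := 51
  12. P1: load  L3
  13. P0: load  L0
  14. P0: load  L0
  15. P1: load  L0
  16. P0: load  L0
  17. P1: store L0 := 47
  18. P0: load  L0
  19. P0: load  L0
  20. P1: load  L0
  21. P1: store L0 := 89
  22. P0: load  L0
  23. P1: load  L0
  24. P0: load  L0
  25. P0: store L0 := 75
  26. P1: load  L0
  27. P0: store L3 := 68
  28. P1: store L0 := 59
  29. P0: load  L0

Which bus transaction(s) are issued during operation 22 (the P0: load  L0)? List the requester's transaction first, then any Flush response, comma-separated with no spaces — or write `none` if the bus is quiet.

bus = BusRd,Flush

  op1 P0: load  L0 → E/I on L0; bus BusRd; mem=70
  op2 P1: load  L0 → S/S on L0; bus BusRd; mem=70
  op3 P0: store L3 := 52 → M/I on L3; bus BusRdX; mem=0
  op4 P0: load  L2 → E/I on L2; bus BusRd; mem=10
  op5 P0: load  L0 → S/S on L0; bus (none); mem=70
  op6 P0: load  L2 → E/I on L2; bus (none); mem=10
  op7 P0: store L0 := 43 → M/I on L0; bus BusUpgr; mem=70
  op8 P1: load  L0 → S/S on L0; bus BusRd Flush; mem=43
  op9 P0: load  L0 → S/S on L0; bus (none); mem=43
  op10 P0: load  L1 → E/I on L1; bus BusRd; mem=0
  op11 P0: store L0 := 51 → M/I on L0; bus BusUpgr; mem=43
  op12 P1: load  L3 → S/S on L3; bus BusRd Flush; mem=52
  op13 P0: load  L0 → M/I on L0; bus (none); mem=43
  op14 P0: load  L0 → M/I on L0; bus (none); mem=43
  op15 P1: load  L0 → S/S on L0; bus BusRd Flush; mem=51
  op16 P0: load  L0 → S/S on L0; bus (none); mem=51
  op17 P1: store L0 := 47 → I/M on L0; bus BusUpgr; mem=51
  op18 P0: load  L0 → S/S on L0; bus BusRd Flush; mem=47
  op19 P0: load  L0 → S/S on L0; bus (none); mem=47
  op20 P1: load  L0 → S/S on L0; bus (none); mem=47
  op21 P1: store L0 := 89 → I/M on L0; bus BusUpgr; mem=47
  op22 P0: load  L0 → S/S on L0; bus BusRd Flush; mem=89
  op23 P1: load  L0 → S/S on L0; bus (none); mem=89
  op24 P0: load  L0 → S/S on L0; bus (none); mem=89
  op25 P0: store L0 := 75 → M/I on L0; bus BusUpgr; mem=89
  op26 P1: load  L0 → S/S on L0; bus BusRd Flush; mem=75
  op27 P0: store L3 := 68 → M/I on L3; bus BusUpgr; mem=52
  op28 P1: store L0 := 59 → I/M on L0; bus BusUpgr; mem=75
  op29 P0: load  L0 → S/S on L0; bus BusRd Flush; mem=59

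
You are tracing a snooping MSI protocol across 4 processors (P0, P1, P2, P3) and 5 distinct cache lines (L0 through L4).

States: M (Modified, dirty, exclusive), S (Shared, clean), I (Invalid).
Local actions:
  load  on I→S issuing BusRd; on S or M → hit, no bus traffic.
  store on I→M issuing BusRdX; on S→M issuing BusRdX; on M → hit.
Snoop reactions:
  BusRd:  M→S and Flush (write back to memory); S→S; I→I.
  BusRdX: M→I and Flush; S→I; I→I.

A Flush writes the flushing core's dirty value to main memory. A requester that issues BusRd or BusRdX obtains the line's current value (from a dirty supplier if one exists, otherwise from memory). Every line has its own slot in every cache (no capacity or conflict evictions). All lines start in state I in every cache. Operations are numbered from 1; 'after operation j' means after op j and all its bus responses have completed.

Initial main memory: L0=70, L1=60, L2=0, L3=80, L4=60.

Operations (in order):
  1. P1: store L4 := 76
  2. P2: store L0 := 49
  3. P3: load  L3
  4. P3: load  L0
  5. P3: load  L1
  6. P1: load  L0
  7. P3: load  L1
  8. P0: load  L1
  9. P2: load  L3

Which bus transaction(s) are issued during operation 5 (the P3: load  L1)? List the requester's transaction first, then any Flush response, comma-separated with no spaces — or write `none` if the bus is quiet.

bus = BusRd

step 1: P1: store L4 := 76  ⟶  IMII  (L4)  txn=BusRdX  M[L4]=60
step 2: P2: store L0 := 49  ⟶  IIMI  (L0)  txn=BusRdX  M[L0]=70
step 3: P3: load  L3  ⟶  IIIS  (L3)  txn=BusRd  M[L3]=80
step 4: P3: load  L0  ⟶  IISS  (L0)  txn=BusRd+Flush  M[L0]=49
step 5: P3: load  L1  ⟶  IIIS  (L1)  txn=BusRd  M[L1]=60
step 6: P1: load  L0  ⟶  ISSS  (L0)  txn=BusRd  M[L0]=49
step 7: P3: load  L1  ⟶  IIIS  (L1)  txn=∅  M[L1]=60
step 8: P0: load  L1  ⟶  SIIS  (L1)  txn=BusRd  M[L1]=60
step 9: P2: load  L3  ⟶  IISS  (L3)  txn=BusRd  M[L3]=80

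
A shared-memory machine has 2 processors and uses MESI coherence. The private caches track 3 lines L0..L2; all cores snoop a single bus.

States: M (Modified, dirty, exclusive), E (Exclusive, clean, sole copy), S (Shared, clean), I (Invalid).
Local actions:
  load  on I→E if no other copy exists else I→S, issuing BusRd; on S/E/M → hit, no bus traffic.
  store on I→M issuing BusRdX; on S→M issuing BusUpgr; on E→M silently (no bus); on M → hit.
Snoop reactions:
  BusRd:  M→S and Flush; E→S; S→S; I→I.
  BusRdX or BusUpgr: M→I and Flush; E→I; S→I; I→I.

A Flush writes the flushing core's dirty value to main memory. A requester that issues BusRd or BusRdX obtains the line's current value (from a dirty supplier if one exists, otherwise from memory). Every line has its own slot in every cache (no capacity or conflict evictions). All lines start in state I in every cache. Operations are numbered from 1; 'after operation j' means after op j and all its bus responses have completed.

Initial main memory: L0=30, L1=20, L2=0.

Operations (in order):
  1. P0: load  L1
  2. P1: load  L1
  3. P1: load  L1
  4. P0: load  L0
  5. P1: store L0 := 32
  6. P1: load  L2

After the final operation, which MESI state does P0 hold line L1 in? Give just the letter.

1. P0: load  L1  bus=[BusRd]  L1: P0=E P1=I  mem[L1]=20
2. P1: load  L1  bus=[BusRd]  L1: P0=S P1=S  mem[L1]=20
3. P1: load  L1  bus=[-]  L1: P0=S P1=S  mem[L1]=20
4. P0: load  L0  bus=[BusRd]  L0: P0=E P1=I  mem[L0]=30
5. P1: store L0 := 32  bus=[BusRdX]  L0: P0=I P1=M  mem[L0]=30
6. P1: load  L2  bus=[BusRd]  L2: P0=I P1=E  mem[L2]=0

state = S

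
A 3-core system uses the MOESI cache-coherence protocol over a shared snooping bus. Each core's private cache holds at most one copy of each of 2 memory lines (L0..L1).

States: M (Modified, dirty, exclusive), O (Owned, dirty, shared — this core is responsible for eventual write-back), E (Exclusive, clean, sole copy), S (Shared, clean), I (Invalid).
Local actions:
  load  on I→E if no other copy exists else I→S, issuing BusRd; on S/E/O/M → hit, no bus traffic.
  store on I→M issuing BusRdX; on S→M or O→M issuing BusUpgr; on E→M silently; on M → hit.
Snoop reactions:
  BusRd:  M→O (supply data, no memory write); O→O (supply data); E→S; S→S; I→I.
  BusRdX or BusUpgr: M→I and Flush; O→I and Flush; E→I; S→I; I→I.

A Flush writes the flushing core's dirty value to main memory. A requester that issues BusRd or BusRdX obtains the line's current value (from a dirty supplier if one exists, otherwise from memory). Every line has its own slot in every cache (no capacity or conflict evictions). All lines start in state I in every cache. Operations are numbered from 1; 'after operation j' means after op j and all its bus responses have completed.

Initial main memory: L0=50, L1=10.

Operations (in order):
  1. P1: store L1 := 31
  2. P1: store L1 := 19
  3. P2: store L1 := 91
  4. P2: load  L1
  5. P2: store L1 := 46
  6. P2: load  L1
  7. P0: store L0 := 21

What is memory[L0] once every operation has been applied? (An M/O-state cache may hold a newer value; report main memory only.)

memory[L0] = 50

  op1 P1: store L1 := 31 → I/M/I on L1; bus BusRdX; mem=10
  op2 P1: store L1 := 19 → I/M/I on L1; bus (none); mem=10
  op3 P2: store L1 := 91 → I/I/M on L1; bus BusRdX Flush; mem=19
  op4 P2: load  L1 → I/I/M on L1; bus (none); mem=19
  op5 P2: store L1 := 46 → I/I/M on L1; bus (none); mem=19
  op6 P2: load  L1 → I/I/M on L1; bus (none); mem=19
  op7 P0: store L0 := 21 → M/I/I on L0; bus BusRdX; mem=50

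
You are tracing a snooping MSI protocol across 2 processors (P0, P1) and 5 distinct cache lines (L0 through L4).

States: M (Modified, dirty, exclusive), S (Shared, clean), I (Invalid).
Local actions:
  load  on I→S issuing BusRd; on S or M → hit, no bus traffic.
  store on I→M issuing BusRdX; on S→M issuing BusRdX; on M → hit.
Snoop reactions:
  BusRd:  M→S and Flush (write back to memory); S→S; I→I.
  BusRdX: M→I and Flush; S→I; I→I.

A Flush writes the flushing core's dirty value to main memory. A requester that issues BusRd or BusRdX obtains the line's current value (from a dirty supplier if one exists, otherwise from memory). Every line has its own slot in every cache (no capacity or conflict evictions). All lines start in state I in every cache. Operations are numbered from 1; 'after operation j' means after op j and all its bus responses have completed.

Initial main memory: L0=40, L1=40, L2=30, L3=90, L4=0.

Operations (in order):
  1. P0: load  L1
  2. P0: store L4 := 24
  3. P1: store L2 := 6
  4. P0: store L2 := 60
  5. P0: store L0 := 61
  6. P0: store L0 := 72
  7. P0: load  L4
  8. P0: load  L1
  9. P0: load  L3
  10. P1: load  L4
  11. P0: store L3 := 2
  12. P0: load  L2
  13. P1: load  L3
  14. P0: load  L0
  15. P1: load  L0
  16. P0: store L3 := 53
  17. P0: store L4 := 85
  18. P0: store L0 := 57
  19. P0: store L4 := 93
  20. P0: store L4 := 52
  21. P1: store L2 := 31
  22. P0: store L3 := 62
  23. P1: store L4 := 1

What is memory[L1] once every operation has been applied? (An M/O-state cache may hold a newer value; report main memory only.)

  op1 P0: load  L1 → S/I on L1; bus BusRd; mem=40
  op2 P0: store L4 := 24 → M/I on L4; bus BusRdX; mem=0
  op3 P1: store L2 := 6 → I/M on L2; bus BusRdX; mem=30
  op4 P0: store L2 := 60 → M/I on L2; bus BusRdX Flush; mem=6
  op5 P0: store L0 := 61 → M/I on L0; bus BusRdX; mem=40
  op6 P0: store L0 := 72 → M/I on L0; bus (none); mem=40
  op7 P0: load  L4 → M/I on L4; bus (none); mem=0
  op8 P0: load  L1 → S/I on L1; bus (none); mem=40
  op9 P0: load  L3 → S/I on L3; bus BusRd; mem=90
  op10 P1: load  L4 → S/S on L4; bus BusRd Flush; mem=24
  op11 P0: store L3 := 2 → M/I on L3; bus BusRdX; mem=90
  op12 P0: load  L2 → M/I on L2; bus (none); mem=6
  op13 P1: load  L3 → S/S on L3; bus BusRd Flush; mem=2
  op14 P0: load  L0 → M/I on L0; bus (none); mem=40
  op15 P1: load  L0 → S/S on L0; bus BusRd Flush; mem=72
  op16 P0: store L3 := 53 → M/I on L3; bus BusRdX; mem=2
  op17 P0: store L4 := 85 → M/I on L4; bus BusRdX; mem=24
  op18 P0: store L0 := 57 → M/I on L0; bus BusRdX; mem=72
  op19 P0: store L4 := 93 → M/I on L4; bus (none); mem=24
  op20 P0: store L4 := 52 → M/I on L4; bus (none); mem=24
  op21 P1: store L2 := 31 → I/M on L2; bus BusRdX Flush; mem=60
  op22 P0: store L3 := 62 → M/I on L3; bus (none); mem=2
  op23 P1: store L4 := 1 → I/M on L4; bus BusRdX Flush; mem=52

memory[L1] = 40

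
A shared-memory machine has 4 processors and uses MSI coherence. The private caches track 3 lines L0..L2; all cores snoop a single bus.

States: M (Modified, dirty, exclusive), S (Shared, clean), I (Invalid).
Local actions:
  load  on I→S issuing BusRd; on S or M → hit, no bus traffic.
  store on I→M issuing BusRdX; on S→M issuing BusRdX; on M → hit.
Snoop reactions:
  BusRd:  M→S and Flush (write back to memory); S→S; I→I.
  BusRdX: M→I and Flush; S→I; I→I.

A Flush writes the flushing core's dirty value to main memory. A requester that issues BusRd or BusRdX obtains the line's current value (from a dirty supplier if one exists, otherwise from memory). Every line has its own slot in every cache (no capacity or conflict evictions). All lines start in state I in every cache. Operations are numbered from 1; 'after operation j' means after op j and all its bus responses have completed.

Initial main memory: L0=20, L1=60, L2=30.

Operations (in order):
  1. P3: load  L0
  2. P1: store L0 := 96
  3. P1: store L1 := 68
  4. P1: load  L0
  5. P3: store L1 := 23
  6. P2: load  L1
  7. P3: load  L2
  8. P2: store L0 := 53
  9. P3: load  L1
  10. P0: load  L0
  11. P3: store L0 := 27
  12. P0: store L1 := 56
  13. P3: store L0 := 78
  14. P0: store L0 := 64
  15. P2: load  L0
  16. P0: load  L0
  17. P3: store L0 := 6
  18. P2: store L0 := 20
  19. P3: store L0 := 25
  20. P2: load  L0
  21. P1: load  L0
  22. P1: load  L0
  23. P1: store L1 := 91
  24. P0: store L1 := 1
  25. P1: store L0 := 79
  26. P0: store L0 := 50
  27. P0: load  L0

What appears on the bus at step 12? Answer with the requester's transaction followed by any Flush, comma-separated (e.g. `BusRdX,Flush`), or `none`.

bus = BusRdX

1. P3: load  L0  bus=[BusRd]  L0: P0=I P1=I P2=I P3=S  mem[L0]=20
2. P1: store L0 := 96  bus=[BusRdX]  L0: P0=I P1=M P2=I P3=I  mem[L0]=20
3. P1: store L1 := 68  bus=[BusRdX]  L1: P0=I P1=M P2=I P3=I  mem[L1]=60
4. P1: load  L0  bus=[-]  L0: P0=I P1=M P2=I P3=I  mem[L0]=20
5. P3: store L1 := 23  bus=[BusRdX,Flush]  L1: P0=I P1=I P2=I P3=M  mem[L1]=68
6. P2: load  L1  bus=[BusRd,Flush]  L1: P0=I P1=I P2=S P3=S  mem[L1]=23
7. P3: load  L2  bus=[BusRd]  L2: P0=I P1=I P2=I P3=S  mem[L2]=30
8. P2: store L0 := 53  bus=[BusRdX,Flush]  L0: P0=I P1=I P2=M P3=I  mem[L0]=96
9. P3: load  L1  bus=[-]  L1: P0=I P1=I P2=S P3=S  mem[L1]=23
10. P0: load  L0  bus=[BusRd,Flush]  L0: P0=S P1=I P2=S P3=I  mem[L0]=53
11. P3: store L0 := 27  bus=[BusRdX]  L0: P0=I P1=I P2=I P3=M  mem[L0]=53
12. P0: store L1 := 56  bus=[BusRdX]  L1: P0=M P1=I P2=I P3=I  mem[L1]=23
13. P3: store L0 := 78  bus=[-]  L0: P0=I P1=I P2=I P3=M  mem[L0]=53
14. P0: store L0 := 64  bus=[BusRdX,Flush]  L0: P0=M P1=I P2=I P3=I  mem[L0]=78
15. P2: load  L0  bus=[BusRd,Flush]  L0: P0=S P1=I P2=S P3=I  mem[L0]=64
16. P0: load  L0  bus=[-]  L0: P0=S P1=I P2=S P3=I  mem[L0]=64
17. P3: store L0 := 6  bus=[BusRdX]  L0: P0=I P1=I P2=I P3=M  mem[L0]=64
18. P2: store L0 := 20  bus=[BusRdX,Flush]  L0: P0=I P1=I P2=M P3=I  mem[L0]=6
19. P3: store L0 := 25  bus=[BusRdX,Flush]  L0: P0=I P1=I P2=I P3=M  mem[L0]=20
20. P2: load  L0  bus=[BusRd,Flush]  L0: P0=I P1=I P2=S P3=S  mem[L0]=25
21. P1: load  L0  bus=[BusRd]  L0: P0=I P1=S P2=S P3=S  mem[L0]=25
22. P1: load  L0  bus=[-]  L0: P0=I P1=S P2=S P3=S  mem[L0]=25
23. P1: store L1 := 91  bus=[BusRdX,Flush]  L1: P0=I P1=M P2=I P3=I  mem[L1]=56
24. P0: store L1 := 1  bus=[BusRdX,Flush]  L1: P0=M P1=I P2=I P3=I  mem[L1]=91
25. P1: store L0 := 79  bus=[BusRdX]  L0: P0=I P1=M P2=I P3=I  mem[L0]=25
26. P0: store L0 := 50  bus=[BusRdX,Flush]  L0: P0=M P1=I P2=I P3=I  mem[L0]=79
27. P0: load  L0  bus=[-]  L0: P0=M P1=I P2=I P3=I  mem[L0]=79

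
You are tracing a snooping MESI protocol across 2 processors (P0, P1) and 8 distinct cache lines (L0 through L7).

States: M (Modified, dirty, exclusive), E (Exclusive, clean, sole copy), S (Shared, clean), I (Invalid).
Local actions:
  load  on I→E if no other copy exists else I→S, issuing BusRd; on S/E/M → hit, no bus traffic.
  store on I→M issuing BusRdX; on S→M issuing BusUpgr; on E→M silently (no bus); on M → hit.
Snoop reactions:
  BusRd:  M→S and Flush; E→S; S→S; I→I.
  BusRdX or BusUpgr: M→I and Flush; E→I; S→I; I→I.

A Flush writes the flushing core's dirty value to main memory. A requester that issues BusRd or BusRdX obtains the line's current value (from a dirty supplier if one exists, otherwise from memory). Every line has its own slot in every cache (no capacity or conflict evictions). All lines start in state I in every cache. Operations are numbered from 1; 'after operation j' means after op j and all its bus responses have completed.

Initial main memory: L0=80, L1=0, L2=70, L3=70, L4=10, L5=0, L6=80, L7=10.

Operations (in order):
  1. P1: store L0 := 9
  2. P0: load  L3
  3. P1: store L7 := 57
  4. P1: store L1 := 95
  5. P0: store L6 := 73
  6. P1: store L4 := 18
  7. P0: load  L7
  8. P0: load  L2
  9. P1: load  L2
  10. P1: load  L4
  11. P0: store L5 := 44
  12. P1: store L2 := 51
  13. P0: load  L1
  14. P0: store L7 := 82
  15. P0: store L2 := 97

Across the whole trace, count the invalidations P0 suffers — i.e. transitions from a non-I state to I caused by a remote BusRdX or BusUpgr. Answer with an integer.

invalidations = 1

  op1 P1: store L0 := 9 → I/M on L0; bus BusRdX; mem=80
  op2 P0: load  L3 → E/I on L3; bus BusRd; mem=70
  op3 P1: store L7 := 57 → I/M on L7; bus BusRdX; mem=10
  op4 P1: store L1 := 95 → I/M on L1; bus BusRdX; mem=0
  op5 P0: store L6 := 73 → M/I on L6; bus BusRdX; mem=80
  op6 P1: store L4 := 18 → I/M on L4; bus BusRdX; mem=10
  op7 P0: load  L7 → S/S on L7; bus BusRd Flush; mem=57
  op8 P0: load  L2 → E/I on L2; bus BusRd; mem=70
  op9 P1: load  L2 → S/S on L2; bus BusRd; mem=70
  op10 P1: load  L4 → I/M on L4; bus (none); mem=10
  op11 P0: store L5 := 44 → M/I on L5; bus BusRdX; mem=0
  op12 P1: store L2 := 51 → I/M on L2; bus BusUpgr; mem=70
  op13 P0: load  L1 → S/S on L1; bus BusRd Flush; mem=95
  op14 P0: store L7 := 82 → M/I on L7; bus BusUpgr; mem=57
  op15 P0: store L2 := 97 → M/I on L2; bus BusRdX Flush; mem=51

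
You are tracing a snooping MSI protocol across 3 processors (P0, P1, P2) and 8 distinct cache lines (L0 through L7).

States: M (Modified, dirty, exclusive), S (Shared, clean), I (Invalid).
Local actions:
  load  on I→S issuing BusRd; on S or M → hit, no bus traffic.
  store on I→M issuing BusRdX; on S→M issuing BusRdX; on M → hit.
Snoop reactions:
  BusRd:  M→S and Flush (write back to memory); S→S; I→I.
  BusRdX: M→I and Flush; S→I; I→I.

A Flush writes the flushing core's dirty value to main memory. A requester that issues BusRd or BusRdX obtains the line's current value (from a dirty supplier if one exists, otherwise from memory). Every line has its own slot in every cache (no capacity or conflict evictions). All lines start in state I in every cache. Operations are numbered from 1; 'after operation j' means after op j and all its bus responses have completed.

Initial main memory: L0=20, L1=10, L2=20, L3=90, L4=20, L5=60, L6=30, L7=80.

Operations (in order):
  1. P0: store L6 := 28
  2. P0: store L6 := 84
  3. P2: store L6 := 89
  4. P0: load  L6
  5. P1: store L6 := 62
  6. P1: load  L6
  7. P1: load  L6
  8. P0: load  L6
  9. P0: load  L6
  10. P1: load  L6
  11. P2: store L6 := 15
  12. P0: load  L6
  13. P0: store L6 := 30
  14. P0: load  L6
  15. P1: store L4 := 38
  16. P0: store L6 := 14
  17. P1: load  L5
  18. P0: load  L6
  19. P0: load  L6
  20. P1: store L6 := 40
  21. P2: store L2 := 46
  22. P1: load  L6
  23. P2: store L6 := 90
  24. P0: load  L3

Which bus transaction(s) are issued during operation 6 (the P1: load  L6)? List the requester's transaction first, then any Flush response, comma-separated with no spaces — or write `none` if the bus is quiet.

bus = none

1. P0: store L6 := 28  bus=[BusRdX]  L6: P0=M P1=I P2=I  mem[L6]=30
2. P0: store L6 := 84  bus=[-]  L6: P0=M P1=I P2=I  mem[L6]=30
3. P2: store L6 := 89  bus=[BusRdX,Flush]  L6: P0=I P1=I P2=M  mem[L6]=84
4. P0: load  L6  bus=[BusRd,Flush]  L6: P0=S P1=I P2=S  mem[L6]=89
5. P1: store L6 := 62  bus=[BusRdX]  L6: P0=I P1=M P2=I  mem[L6]=89
6. P1: load  L6  bus=[-]  L6: P0=I P1=M P2=I  mem[L6]=89
7. P1: load  L6  bus=[-]  L6: P0=I P1=M P2=I  mem[L6]=89
8. P0: load  L6  bus=[BusRd,Flush]  L6: P0=S P1=S P2=I  mem[L6]=62
9. P0: load  L6  bus=[-]  L6: P0=S P1=S P2=I  mem[L6]=62
10. P1: load  L6  bus=[-]  L6: P0=S P1=S P2=I  mem[L6]=62
11. P2: store L6 := 15  bus=[BusRdX]  L6: P0=I P1=I P2=M  mem[L6]=62
12. P0: load  L6  bus=[BusRd,Flush]  L6: P0=S P1=I P2=S  mem[L6]=15
13. P0: store L6 := 30  bus=[BusRdX]  L6: P0=M P1=I P2=I  mem[L6]=15
14. P0: load  L6  bus=[-]  L6: P0=M P1=I P2=I  mem[L6]=15
15. P1: store L4 := 38  bus=[BusRdX]  L4: P0=I P1=M P2=I  mem[L4]=20
16. P0: store L6 := 14  bus=[-]  L6: P0=M P1=I P2=I  mem[L6]=15
17. P1: load  L5  bus=[BusRd]  L5: P0=I P1=S P2=I  mem[L5]=60
18. P0: load  L6  bus=[-]  L6: P0=M P1=I P2=I  mem[L6]=15
19. P0: load  L6  bus=[-]  L6: P0=M P1=I P2=I  mem[L6]=15
20. P1: store L6 := 40  bus=[BusRdX,Flush]  L6: P0=I P1=M P2=I  mem[L6]=14
21. P2: store L2 := 46  bus=[BusRdX]  L2: P0=I P1=I P2=M  mem[L2]=20
22. P1: load  L6  bus=[-]  L6: P0=I P1=M P2=I  mem[L6]=14
23. P2: store L6 := 90  bus=[BusRdX,Flush]  L6: P0=I P1=I P2=M  mem[L6]=40
24. P0: load  L3  bus=[BusRd]  L3: P0=S P1=I P2=I  mem[L3]=90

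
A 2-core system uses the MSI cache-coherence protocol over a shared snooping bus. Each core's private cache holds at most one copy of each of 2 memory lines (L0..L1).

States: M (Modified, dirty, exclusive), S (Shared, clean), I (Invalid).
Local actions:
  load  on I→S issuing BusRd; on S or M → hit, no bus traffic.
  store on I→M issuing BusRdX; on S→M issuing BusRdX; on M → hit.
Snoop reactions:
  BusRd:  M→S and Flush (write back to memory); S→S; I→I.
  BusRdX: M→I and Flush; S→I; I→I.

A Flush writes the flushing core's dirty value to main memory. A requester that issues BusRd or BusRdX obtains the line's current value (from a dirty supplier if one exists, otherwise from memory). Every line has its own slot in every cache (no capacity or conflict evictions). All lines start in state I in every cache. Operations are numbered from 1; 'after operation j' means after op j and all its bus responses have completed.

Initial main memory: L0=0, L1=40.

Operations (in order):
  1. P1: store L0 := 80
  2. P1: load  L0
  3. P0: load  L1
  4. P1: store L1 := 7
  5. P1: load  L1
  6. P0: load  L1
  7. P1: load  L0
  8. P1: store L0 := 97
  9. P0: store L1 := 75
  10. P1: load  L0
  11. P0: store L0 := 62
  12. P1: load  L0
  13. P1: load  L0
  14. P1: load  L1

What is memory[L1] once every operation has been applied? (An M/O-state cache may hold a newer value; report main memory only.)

memory[L1] = 75

[1] P1: store L0 := 80 | P0:I, P1:M(80) | bus: BusRdX
[2] P1: load  L0 | P0:I, P1:M(80) | bus: none
[3] P0: load  L1 | P0:S(40), P1:I | bus: BusRd
[4] P1: store L1 := 7 | P0:I, P1:M(7) | bus: BusRdX
[5] P1: load  L1 | P0:I, P1:M(7) | bus: none
[6] P0: load  L1 | P0:S(7), P1:S(7) | bus: BusRd,Flush
[7] P1: load  L0 | P0:I, P1:M(80) | bus: none
[8] P1: store L0 := 97 | P0:I, P1:M(97) | bus: none
[9] P0: store L1 := 75 | P0:M(75), P1:I | bus: BusRdX
[10] P1: load  L0 | P0:I, P1:M(97) | bus: none
[11] P0: store L0 := 62 | P0:M(62), P1:I | bus: BusRdX,Flush
[12] P1: load  L0 | P0:S(62), P1:S(62) | bus: BusRd,Flush
[13] P1: load  L0 | P0:S(62), P1:S(62) | bus: none
[14] P1: load  L1 | P0:S(75), P1:S(75) | bus: BusRd,Flush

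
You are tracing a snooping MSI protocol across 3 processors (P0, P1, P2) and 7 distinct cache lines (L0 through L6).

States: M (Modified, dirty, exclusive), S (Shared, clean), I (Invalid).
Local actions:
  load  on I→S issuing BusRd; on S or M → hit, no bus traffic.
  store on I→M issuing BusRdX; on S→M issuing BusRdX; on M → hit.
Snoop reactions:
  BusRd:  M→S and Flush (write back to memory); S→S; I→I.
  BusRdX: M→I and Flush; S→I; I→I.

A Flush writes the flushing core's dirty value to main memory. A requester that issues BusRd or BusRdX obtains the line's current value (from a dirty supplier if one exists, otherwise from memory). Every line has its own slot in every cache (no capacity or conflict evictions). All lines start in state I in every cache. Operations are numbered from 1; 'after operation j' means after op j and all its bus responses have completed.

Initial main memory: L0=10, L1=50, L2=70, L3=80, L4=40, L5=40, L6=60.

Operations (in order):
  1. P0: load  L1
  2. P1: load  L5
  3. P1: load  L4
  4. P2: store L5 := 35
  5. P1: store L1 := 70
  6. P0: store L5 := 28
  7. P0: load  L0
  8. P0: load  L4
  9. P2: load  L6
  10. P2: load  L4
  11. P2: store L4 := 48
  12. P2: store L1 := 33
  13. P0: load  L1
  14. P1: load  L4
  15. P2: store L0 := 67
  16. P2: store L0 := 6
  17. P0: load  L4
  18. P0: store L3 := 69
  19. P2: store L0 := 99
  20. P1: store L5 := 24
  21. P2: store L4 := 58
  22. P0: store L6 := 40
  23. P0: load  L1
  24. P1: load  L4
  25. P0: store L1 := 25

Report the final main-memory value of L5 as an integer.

memory[L5] = 28

  op1 P0: load  L1 → S/I/I on L1; bus BusRd; mem=50
  op2 P1: load  L5 → I/S/I on L5; bus BusRd; mem=40
  op3 P1: load  L4 → I/S/I on L4; bus BusRd; mem=40
  op4 P2: store L5 := 35 → I/I/M on L5; bus BusRdX; mem=40
  op5 P1: store L1 := 70 → I/M/I on L1; bus BusRdX; mem=50
  op6 P0: store L5 := 28 → M/I/I on L5; bus BusRdX Flush; mem=35
  op7 P0: load  L0 → S/I/I on L0; bus BusRd; mem=10
  op8 P0: load  L4 → S/S/I on L4; bus BusRd; mem=40
  op9 P2: load  L6 → I/I/S on L6; bus BusRd; mem=60
  op10 P2: load  L4 → S/S/S on L4; bus BusRd; mem=40
  op11 P2: store L4 := 48 → I/I/M on L4; bus BusRdX; mem=40
  op12 P2: store L1 := 33 → I/I/M on L1; bus BusRdX Flush; mem=70
  op13 P0: load  L1 → S/I/S on L1; bus BusRd Flush; mem=33
  op14 P1: load  L4 → I/S/S on L4; bus BusRd Flush; mem=48
  op15 P2: store L0 := 67 → I/I/M on L0; bus BusRdX; mem=10
  op16 P2: store L0 := 6 → I/I/M on L0; bus (none); mem=10
  op17 P0: load  L4 → S/S/S on L4; bus BusRd; mem=48
  op18 P0: store L3 := 69 → M/I/I on L3; bus BusRdX; mem=80
  op19 P2: store L0 := 99 → I/I/M on L0; bus (none); mem=10
  op20 P1: store L5 := 24 → I/M/I on L5; bus BusRdX Flush; mem=28
  op21 P2: store L4 := 58 → I/I/M on L4; bus BusRdX; mem=48
  op22 P0: store L6 := 40 → M/I/I on L6; bus BusRdX; mem=60
  op23 P0: load  L1 → S/I/S on L1; bus (none); mem=33
  op24 P1: load  L4 → I/S/S on L4; bus BusRd Flush; mem=58
  op25 P0: store L1 := 25 → M/I/I on L1; bus BusRdX; mem=33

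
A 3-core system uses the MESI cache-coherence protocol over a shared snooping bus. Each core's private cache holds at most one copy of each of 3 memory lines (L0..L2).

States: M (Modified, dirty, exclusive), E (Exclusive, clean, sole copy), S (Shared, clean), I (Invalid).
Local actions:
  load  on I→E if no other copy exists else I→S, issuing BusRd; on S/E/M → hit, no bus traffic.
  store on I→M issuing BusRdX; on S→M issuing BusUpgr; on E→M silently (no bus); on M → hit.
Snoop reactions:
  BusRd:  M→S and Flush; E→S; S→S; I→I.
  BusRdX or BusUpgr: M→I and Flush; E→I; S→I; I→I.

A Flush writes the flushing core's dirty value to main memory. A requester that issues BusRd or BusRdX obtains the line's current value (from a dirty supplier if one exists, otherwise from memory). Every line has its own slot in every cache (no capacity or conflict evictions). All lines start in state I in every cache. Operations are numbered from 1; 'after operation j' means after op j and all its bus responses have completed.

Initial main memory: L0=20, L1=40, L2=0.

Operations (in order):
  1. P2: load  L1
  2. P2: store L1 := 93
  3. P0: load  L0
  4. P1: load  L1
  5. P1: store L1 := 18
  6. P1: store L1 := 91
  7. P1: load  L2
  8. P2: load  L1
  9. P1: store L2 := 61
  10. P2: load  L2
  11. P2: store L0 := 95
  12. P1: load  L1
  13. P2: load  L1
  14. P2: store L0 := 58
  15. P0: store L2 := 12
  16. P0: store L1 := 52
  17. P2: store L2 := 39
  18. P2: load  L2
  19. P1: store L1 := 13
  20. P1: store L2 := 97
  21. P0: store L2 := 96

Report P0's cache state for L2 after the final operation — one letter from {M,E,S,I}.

1. P2: load  L1  bus=[BusRd]  L1: P0=I P1=I P2=E  mem[L1]=40
2. P2: store L1 := 93  bus=[-]  L1: P0=I P1=I P2=M  mem[L1]=40
3. P0: load  L0  bus=[BusRd]  L0: P0=E P1=I P2=I  mem[L0]=20
4. P1: load  L1  bus=[BusRd,Flush]  L1: P0=I P1=S P2=S  mem[L1]=93
5. P1: store L1 := 18  bus=[BusUpgr]  L1: P0=I P1=M P2=I  mem[L1]=93
6. P1: store L1 := 91  bus=[-]  L1: P0=I P1=M P2=I  mem[L1]=93
7. P1: load  L2  bus=[BusRd]  L2: P0=I P1=E P2=I  mem[L2]=0
8. P2: load  L1  bus=[BusRd,Flush]  L1: P0=I P1=S P2=S  mem[L1]=91
9. P1: store L2 := 61  bus=[-]  L2: P0=I P1=M P2=I  mem[L2]=0
10. P2: load  L2  bus=[BusRd,Flush]  L2: P0=I P1=S P2=S  mem[L2]=61
11. P2: store L0 := 95  bus=[BusRdX]  L0: P0=I P1=I P2=M  mem[L0]=20
12. P1: load  L1  bus=[-]  L1: P0=I P1=S P2=S  mem[L1]=91
13. P2: load  L1  bus=[-]  L1: P0=I P1=S P2=S  mem[L1]=91
14. P2: store L0 := 58  bus=[-]  L0: P0=I P1=I P2=M  mem[L0]=20
15. P0: store L2 := 12  bus=[BusRdX]  L2: P0=M P1=I P2=I  mem[L2]=61
16. P0: store L1 := 52  bus=[BusRdX]  L1: P0=M P1=I P2=I  mem[L1]=91
17. P2: store L2 := 39  bus=[BusRdX,Flush]  L2: P0=I P1=I P2=M  mem[L2]=12
18. P2: load  L2  bus=[-]  L2: P0=I P1=I P2=M  mem[L2]=12
19. P1: store L1 := 13  bus=[BusRdX,Flush]  L1: P0=I P1=M P2=I  mem[L1]=52
20. P1: store L2 := 97  bus=[BusRdX,Flush]  L2: P0=I P1=M P2=I  mem[L2]=39
21. P0: store L2 := 96  bus=[BusRdX,Flush]  L2: P0=M P1=I P2=I  mem[L2]=97

state = M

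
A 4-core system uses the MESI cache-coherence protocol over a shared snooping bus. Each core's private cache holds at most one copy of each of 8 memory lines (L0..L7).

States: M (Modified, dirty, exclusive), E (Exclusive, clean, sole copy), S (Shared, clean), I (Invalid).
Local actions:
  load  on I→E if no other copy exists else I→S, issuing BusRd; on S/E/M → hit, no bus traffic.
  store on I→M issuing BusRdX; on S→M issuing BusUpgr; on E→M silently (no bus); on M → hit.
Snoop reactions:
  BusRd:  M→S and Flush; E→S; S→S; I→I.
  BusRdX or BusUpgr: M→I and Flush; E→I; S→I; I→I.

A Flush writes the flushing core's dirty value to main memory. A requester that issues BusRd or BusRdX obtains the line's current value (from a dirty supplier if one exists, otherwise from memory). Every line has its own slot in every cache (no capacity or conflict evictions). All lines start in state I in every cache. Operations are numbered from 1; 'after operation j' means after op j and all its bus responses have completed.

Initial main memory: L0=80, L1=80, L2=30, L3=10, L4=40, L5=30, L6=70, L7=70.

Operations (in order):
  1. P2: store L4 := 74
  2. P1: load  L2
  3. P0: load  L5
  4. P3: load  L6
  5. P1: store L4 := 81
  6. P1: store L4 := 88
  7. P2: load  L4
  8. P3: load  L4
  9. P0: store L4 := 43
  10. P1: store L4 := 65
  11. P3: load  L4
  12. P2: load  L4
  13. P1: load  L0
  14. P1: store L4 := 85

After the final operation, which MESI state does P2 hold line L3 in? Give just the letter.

state = I

step 1: P2: store L4 := 74  ⟶  IIMI  (L4)  txn=BusRdX  M[L4]=40
step 2: P1: load  L2  ⟶  IEII  (L2)  txn=BusRd  M[L2]=30
step 3: P0: load  L5  ⟶  EIII  (L5)  txn=BusRd  M[L5]=30
step 4: P3: load  L6  ⟶  IIIE  (L6)  txn=BusRd  M[L6]=70
step 5: P1: store L4 := 81  ⟶  IMII  (L4)  txn=BusRdX+Flush  M[L4]=74
step 6: P1: store L4 := 88  ⟶  IMII  (L4)  txn=∅  M[L4]=74
step 7: P2: load  L4  ⟶  ISSI  (L4)  txn=BusRd+Flush  M[L4]=88
step 8: P3: load  L4  ⟶  ISSS  (L4)  txn=BusRd  M[L4]=88
step 9: P0: store L4 := 43  ⟶  MIII  (L4)  txn=BusRdX  M[L4]=88
step 10: P1: store L4 := 65  ⟶  IMII  (L4)  txn=BusRdX+Flush  M[L4]=43
step 11: P3: load  L4  ⟶  ISIS  (L4)  txn=BusRd+Flush  M[L4]=65
step 12: P2: load  L4  ⟶  ISSS  (L4)  txn=BusRd  M[L4]=65
step 13: P1: load  L0  ⟶  IEII  (L0)  txn=BusRd  M[L0]=80
step 14: P1: store L4 := 85  ⟶  IMII  (L4)  txn=BusUpgr  M[L4]=65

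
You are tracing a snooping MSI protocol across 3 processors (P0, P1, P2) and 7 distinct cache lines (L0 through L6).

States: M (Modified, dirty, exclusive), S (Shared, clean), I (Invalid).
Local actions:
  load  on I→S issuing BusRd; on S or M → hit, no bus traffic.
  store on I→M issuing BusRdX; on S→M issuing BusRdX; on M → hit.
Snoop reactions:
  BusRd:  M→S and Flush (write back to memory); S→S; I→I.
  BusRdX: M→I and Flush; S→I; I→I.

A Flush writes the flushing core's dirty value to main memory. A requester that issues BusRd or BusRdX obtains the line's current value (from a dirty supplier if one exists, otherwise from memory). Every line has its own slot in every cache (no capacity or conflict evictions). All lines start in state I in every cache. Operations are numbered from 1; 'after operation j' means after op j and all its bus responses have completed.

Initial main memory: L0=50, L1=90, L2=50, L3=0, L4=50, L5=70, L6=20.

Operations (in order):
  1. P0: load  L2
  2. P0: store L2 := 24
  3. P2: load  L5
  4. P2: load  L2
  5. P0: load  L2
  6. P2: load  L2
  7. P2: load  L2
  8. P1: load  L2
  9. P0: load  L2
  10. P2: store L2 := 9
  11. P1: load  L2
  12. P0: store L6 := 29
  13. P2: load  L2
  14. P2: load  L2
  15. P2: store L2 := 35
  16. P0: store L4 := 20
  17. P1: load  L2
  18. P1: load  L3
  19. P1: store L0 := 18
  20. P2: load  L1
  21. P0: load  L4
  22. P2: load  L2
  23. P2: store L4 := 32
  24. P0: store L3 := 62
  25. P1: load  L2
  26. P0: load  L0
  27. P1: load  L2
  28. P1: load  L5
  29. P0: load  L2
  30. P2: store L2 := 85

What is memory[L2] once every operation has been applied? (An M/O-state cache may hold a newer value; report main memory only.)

memory[L2] = 35

[1] P0: load  L2 | P0:S(50), P1:I, P2:I | bus: BusRd
[2] P0: store L2 := 24 | P0:M(24), P1:I, P2:I | bus: BusRdX
[3] P2: load  L5 | P0:I, P1:I, P2:S(70) | bus: BusRd
[4] P2: load  L2 | P0:S(24), P1:I, P2:S(24) | bus: BusRd,Flush
[5] P0: load  L2 | P0:S(24), P1:I, P2:S(24) | bus: none
[6] P2: load  L2 | P0:S(24), P1:I, P2:S(24) | bus: none
[7] P2: load  L2 | P0:S(24), P1:I, P2:S(24) | bus: none
[8] P1: load  L2 | P0:S(24), P1:S(24), P2:S(24) | bus: BusRd
[9] P0: load  L2 | P0:S(24), P1:S(24), P2:S(24) | bus: none
[10] P2: store L2 := 9 | P0:I, P1:I, P2:M(9) | bus: BusRdX
[11] P1: load  L2 | P0:I, P1:S(9), P2:S(9) | bus: BusRd,Flush
[12] P0: store L6 := 29 | P0:M(29), P1:I, P2:I | bus: BusRdX
[13] P2: load  L2 | P0:I, P1:S(9), P2:S(9) | bus: none
[14] P2: load  L2 | P0:I, P1:S(9), P2:S(9) | bus: none
[15] P2: store L2 := 35 | P0:I, P1:I, P2:M(35) | bus: BusRdX
[16] P0: store L4 := 20 | P0:M(20), P1:I, P2:I | bus: BusRdX
[17] P1: load  L2 | P0:I, P1:S(35), P2:S(35) | bus: BusRd,Flush
[18] P1: load  L3 | P0:I, P1:S(0), P2:I | bus: BusRd
[19] P1: store L0 := 18 | P0:I, P1:M(18), P2:I | bus: BusRdX
[20] P2: load  L1 | P0:I, P1:I, P2:S(90) | bus: BusRd
[21] P0: load  L4 | P0:M(20), P1:I, P2:I | bus: none
[22] P2: load  L2 | P0:I, P1:S(35), P2:S(35) | bus: none
[23] P2: store L4 := 32 | P0:I, P1:I, P2:M(32) | bus: BusRdX,Flush
[24] P0: store L3 := 62 | P0:M(62), P1:I, P2:I | bus: BusRdX
[25] P1: load  L2 | P0:I, P1:S(35), P2:S(35) | bus: none
[26] P0: load  L0 | P0:S(18), P1:S(18), P2:I | bus: BusRd,Flush
[27] P1: load  L2 | P0:I, P1:S(35), P2:S(35) | bus: none
[28] P1: load  L5 | P0:I, P1:S(70), P2:S(70) | bus: BusRd
[29] P0: load  L2 | P0:S(35), P1:S(35), P2:S(35) | bus: BusRd
[30] P2: store L2 := 85 | P0:I, P1:I, P2:M(85) | bus: BusRdX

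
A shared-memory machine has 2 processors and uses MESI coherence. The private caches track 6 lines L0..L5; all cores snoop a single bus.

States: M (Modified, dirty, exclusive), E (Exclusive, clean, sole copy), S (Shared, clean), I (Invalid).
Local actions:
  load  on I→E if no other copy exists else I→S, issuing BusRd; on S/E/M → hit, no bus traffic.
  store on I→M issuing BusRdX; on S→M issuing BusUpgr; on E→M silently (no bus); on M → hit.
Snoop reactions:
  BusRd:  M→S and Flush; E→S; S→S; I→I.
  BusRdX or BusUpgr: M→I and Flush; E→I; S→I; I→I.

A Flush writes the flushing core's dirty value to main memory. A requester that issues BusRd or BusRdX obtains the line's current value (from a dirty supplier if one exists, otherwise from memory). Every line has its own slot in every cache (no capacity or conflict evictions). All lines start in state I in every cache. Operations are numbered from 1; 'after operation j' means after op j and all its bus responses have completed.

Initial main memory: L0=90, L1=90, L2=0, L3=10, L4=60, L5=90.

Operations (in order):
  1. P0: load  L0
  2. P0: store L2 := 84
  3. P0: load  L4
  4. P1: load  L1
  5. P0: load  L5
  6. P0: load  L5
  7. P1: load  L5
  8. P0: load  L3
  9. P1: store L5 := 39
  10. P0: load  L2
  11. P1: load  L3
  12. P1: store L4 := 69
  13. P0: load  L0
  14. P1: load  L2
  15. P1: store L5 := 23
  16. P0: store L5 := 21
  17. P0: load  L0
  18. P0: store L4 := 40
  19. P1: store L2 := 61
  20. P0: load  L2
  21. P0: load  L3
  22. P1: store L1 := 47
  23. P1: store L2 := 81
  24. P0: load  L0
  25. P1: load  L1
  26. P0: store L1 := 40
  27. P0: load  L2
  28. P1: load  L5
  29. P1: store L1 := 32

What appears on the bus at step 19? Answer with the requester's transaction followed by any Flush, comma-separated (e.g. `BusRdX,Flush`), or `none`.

bus = BusUpgr

[1] P0: load  L0 | P0:E(90), P1:I | bus: BusRd
[2] P0: store L2 := 84 | P0:M(84), P1:I | bus: BusRdX
[3] P0: load  L4 | P0:E(60), P1:I | bus: BusRd
[4] P1: load  L1 | P0:I, P1:E(90) | bus: BusRd
[5] P0: load  L5 | P0:E(90), P1:I | bus: BusRd
[6] P0: load  L5 | P0:E(90), P1:I | bus: none
[7] P1: load  L5 | P0:S(90), P1:S(90) | bus: BusRd
[8] P0: load  L3 | P0:E(10), P1:I | bus: BusRd
[9] P1: store L5 := 39 | P0:I, P1:M(39) | bus: BusUpgr
[10] P0: load  L2 | P0:M(84), P1:I | bus: none
[11] P1: load  L3 | P0:S(10), P1:S(10) | bus: BusRd
[12] P1: store L4 := 69 | P0:I, P1:M(69) | bus: BusRdX
[13] P0: load  L0 | P0:E(90), P1:I | bus: none
[14] P1: load  L2 | P0:S(84), P1:S(84) | bus: BusRd,Flush
[15] P1: store L5 := 23 | P0:I, P1:M(23) | bus: none
[16] P0: store L5 := 21 | P0:M(21), P1:I | bus: BusRdX,Flush
[17] P0: load  L0 | P0:E(90), P1:I | bus: none
[18] P0: store L4 := 40 | P0:M(40), P1:I | bus: BusRdX,Flush
[19] P1: store L2 := 61 | P0:I, P1:M(61) | bus: BusUpgr
[20] P0: load  L2 | P0:S(61), P1:S(61) | bus: BusRd,Flush
[21] P0: load  L3 | P0:S(10), P1:S(10) | bus: none
[22] P1: store L1 := 47 | P0:I, P1:M(47) | bus: none
[23] P1: store L2 := 81 | P0:I, P1:M(81) | bus: BusUpgr
[24] P0: load  L0 | P0:E(90), P1:I | bus: none
[25] P1: load  L1 | P0:I, P1:M(47) | bus: none
[26] P0: store L1 := 40 | P0:M(40), P1:I | bus: BusRdX,Flush
[27] P0: load  L2 | P0:S(81), P1:S(81) | bus: BusRd,Flush
[28] P1: load  L5 | P0:S(21), P1:S(21) | bus: BusRd,Flush
[29] P1: store L1 := 32 | P0:I, P1:M(32) | bus: BusRdX,Flush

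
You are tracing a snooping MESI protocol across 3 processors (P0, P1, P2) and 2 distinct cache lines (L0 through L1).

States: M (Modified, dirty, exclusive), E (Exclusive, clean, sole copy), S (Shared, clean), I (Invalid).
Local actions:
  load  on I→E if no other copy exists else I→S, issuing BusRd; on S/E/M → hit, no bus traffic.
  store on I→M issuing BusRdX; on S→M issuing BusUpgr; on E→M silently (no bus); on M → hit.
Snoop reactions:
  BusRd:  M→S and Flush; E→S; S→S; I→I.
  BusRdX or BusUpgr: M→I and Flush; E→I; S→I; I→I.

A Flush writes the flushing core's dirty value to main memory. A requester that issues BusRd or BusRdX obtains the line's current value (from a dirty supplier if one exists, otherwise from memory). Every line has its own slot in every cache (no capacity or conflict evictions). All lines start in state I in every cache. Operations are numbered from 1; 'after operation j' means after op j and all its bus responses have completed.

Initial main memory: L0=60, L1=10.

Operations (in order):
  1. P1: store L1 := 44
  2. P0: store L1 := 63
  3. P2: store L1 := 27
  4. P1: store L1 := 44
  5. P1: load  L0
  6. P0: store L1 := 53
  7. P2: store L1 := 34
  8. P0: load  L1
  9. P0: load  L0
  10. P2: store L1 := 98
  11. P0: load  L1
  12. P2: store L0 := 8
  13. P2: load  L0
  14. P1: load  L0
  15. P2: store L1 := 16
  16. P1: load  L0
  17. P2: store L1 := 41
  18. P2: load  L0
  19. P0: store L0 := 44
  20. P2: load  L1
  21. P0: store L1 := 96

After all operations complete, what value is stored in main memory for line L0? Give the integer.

memory[L0] = 8

[1] P1: store L1 := 44 | P0:I, P1:M(44), P2:I | bus: BusRdX
[2] P0: store L1 := 63 | P0:M(63), P1:I, P2:I | bus: BusRdX,Flush
[3] P2: store L1 := 27 | P0:I, P1:I, P2:M(27) | bus: BusRdX,Flush
[4] P1: store L1 := 44 | P0:I, P1:M(44), P2:I | bus: BusRdX,Flush
[5] P1: load  L0 | P0:I, P1:E(60), P2:I | bus: BusRd
[6] P0: store L1 := 53 | P0:M(53), P1:I, P2:I | bus: BusRdX,Flush
[7] P2: store L1 := 34 | P0:I, P1:I, P2:M(34) | bus: BusRdX,Flush
[8] P0: load  L1 | P0:S(34), P1:I, P2:S(34) | bus: BusRd,Flush
[9] P0: load  L0 | P0:S(60), P1:S(60), P2:I | bus: BusRd
[10] P2: store L1 := 98 | P0:I, P1:I, P2:M(98) | bus: BusUpgr
[11] P0: load  L1 | P0:S(98), P1:I, P2:S(98) | bus: BusRd,Flush
[12] P2: store L0 := 8 | P0:I, P1:I, P2:M(8) | bus: BusRdX
[13] P2: load  L0 | P0:I, P1:I, P2:M(8) | bus: none
[14] P1: load  L0 | P0:I, P1:S(8), P2:S(8) | bus: BusRd,Flush
[15] P2: store L1 := 16 | P0:I, P1:I, P2:M(16) | bus: BusUpgr
[16] P1: load  L0 | P0:I, P1:S(8), P2:S(8) | bus: none
[17] P2: store L1 := 41 | P0:I, P1:I, P2:M(41) | bus: none
[18] P2: load  L0 | P0:I, P1:S(8), P2:S(8) | bus: none
[19] P0: store L0 := 44 | P0:M(44), P1:I, P2:I | bus: BusRdX
[20] P2: load  L1 | P0:I, P1:I, P2:M(41) | bus: none
[21] P0: store L1 := 96 | P0:M(96), P1:I, P2:I | bus: BusRdX,Flush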